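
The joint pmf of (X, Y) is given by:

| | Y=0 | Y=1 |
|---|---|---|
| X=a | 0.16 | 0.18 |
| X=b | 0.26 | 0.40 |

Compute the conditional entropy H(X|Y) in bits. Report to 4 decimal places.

Chain rule: H(X|Y) = H(X,Y) − H(Y).
Marginals: p(X) = (0.3400, 0.6600), p(Y) = (0.4200, 0.5800).
H(X,Y) = 1.9024 bits; H(Y) = 0.9815 bits.
H(X|Y) = 1.9024 − 0.9815 = 0.9209 bits.

0.9209 bits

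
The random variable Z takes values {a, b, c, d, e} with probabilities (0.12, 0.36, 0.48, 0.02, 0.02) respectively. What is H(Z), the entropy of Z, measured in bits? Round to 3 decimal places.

1.632 bits

H(Z) = −Σ p·log₂ p.
  −(0.12)·log₂(0.12) = 0.3671
  −(0.36)·log₂(0.36) = 0.5306
  −(0.48)·log₂(0.48) = 0.5083
  −(0.02)·log₂(0.02) = 0.1129
  −(0.02)·log₂(0.02) = 0.1129
Sum: 0.3671 + 0.5306 + 0.5083 + 0.1129 + 0.1129 = 1.632 bits.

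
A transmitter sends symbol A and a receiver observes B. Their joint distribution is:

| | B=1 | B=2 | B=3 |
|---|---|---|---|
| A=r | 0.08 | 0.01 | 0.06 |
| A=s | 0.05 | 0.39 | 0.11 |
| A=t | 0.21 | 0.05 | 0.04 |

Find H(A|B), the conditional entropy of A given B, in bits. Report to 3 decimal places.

1.052 bits

Marginals: p(A) = (0.1500, 0.5500, 0.3000), p(B) = (0.3400, 0.4500, 0.2100).
H(A|B) = Σ p(B) · H(A|B=·).
  B=1: p=0.3400, H(A|B=1) = 1.3272
  B=2: p=0.4500, H(A|B=2) = 0.6532
  B=3: p=0.2100, H(A|B=3) = 1.4607
Weighted sum = 1.052 bits.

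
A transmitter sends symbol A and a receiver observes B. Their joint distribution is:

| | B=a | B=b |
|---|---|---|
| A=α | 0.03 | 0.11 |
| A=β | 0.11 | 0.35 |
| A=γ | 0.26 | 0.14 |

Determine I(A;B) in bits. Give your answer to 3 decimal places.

0.127 bits

Marginals: p(A) = (0.1400, 0.4600, 0.4000), p(B) = (0.4000, 0.6000).
I(A;B) = H(A) + H(B) − H(A,B).
H(A) = 1.4412, H(B) = 0.9710, H(A,B) = 2.2848.
I(A;B) = 1.4412 + 0.9710 − 2.2848 = 0.127 bits.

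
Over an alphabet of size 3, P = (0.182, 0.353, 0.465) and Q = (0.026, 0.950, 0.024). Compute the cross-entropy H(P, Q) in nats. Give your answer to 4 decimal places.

2.4167 nats

H(P,Q) = −Σ p·ln q.
  −0.182·ln(0.026) = 0.66424
  −0.353·ln(0.950) = 0.01811
  −0.465·ln(0.024) = 1.73431
H(P,Q) = 2.4167 nats.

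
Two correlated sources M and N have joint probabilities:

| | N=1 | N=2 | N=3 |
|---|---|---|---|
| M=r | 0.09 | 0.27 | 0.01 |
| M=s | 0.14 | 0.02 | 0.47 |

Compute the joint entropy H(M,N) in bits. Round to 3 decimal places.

H(M,N) = −Σ p(x,y)·log₂ p(x,y) over all 6 cells.
  cell (r,1): −0.09·log₂0.09 = 0.3127
  cell (r,2): −0.27·log₂0.27 = 0.5100
  cell (r,3): −0.01·log₂0.01 = 0.0664
  cell (s,1): −0.14·log₂0.14 = 0.3971
  cell (s,2): −0.02·log₂0.02 = 0.1129
  cell (s,3): −0.47·log₂0.47 = 0.5120
Sum = 1.911 bits.

1.911 bits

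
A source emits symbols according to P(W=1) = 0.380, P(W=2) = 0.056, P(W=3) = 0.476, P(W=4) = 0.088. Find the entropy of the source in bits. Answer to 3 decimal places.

H(W) = −Σ p·log₂ p.
  −(0.380)·log₂(0.380) = 0.5305
  −(0.056)·log₂(0.056) = 0.2329
  −(0.476)·log₂(0.476) = 0.5098
  −(0.088)·log₂(0.088) = 0.3086
Sum: 0.5305 + 0.2329 + 0.5098 + 0.3086 = 1.582 bits.

1.582 bits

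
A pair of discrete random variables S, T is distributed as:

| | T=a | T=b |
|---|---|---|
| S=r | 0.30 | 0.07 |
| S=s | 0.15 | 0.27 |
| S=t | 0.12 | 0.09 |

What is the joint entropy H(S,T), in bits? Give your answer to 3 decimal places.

H(S,T) = −Σ p(x,y)·log₂ p(x,y) over all 6 cells.
  cell (r,a): −0.30·log₂0.30 = 0.5211
  cell (r,b): −0.07·log₂0.07 = 0.2686
  cell (s,a): −0.15·log₂0.15 = 0.4105
  cell (s,b): −0.27·log₂0.27 = 0.5100
  cell (t,a): −0.12·log₂0.12 = 0.3671
  cell (t,b): −0.09·log₂0.09 = 0.3127
Sum = 2.390 bits.

2.390 bits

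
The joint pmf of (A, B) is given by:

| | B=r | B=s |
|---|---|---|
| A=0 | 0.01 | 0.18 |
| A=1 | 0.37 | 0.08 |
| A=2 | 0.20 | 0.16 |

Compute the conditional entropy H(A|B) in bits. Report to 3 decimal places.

Marginals: p(A) = (0.1900, 0.4500, 0.3600), p(B) = (0.5800, 0.4200).
H(A|B) = Σ p(B) · H(A|B=·).
  B=r: p=0.5800, H(A|B=r) = 1.0444
  B=s: p=0.4200, H(A|B=s) = 1.5100
Weighted sum = 1.240 bits.

1.240 bits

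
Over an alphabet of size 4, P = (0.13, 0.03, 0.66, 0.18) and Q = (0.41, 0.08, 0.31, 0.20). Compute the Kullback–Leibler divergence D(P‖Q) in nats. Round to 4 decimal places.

D(P‖Q) = Σ p·ln(p/q).
  0.13·ln(0.13/0.41) = -0.14932
  0.03·ln(0.03/0.08) = -0.02942
  0.66·ln(0.66/0.31) = 0.49874
  0.18·ln(0.18/0.20) = -0.01896
D(P‖Q) = 0.3010 nats.

0.3010 nats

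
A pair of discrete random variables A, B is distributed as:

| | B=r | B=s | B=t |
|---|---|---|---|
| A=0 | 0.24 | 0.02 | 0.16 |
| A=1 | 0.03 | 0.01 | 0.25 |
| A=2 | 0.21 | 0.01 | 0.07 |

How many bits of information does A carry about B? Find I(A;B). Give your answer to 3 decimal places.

0.208 bits

Marginals: p(A) = (0.4200, 0.2900, 0.2900), p(B) = (0.4800, 0.0400, 0.4800).
I(A;B) = H(A) + H(B) − H(A,B).
H(A) = 1.5615, H(B) = 1.2023, H(A,B) = 2.5561.
I(A;B) = 1.5615 + 1.2023 − 2.5561 = 0.208 bits.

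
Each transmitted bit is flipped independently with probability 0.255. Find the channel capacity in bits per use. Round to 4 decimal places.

0.1809 bits

Binary symmetric channel: C = 1 − h₂(ε) where h₂ is the binary entropy function.
h₂(0.255) = −0.255·log₂0.255 − 0.745·log₂0.745 = 0.8191.
C = 1 − 0.8191 = 0.1809 bits per channel use.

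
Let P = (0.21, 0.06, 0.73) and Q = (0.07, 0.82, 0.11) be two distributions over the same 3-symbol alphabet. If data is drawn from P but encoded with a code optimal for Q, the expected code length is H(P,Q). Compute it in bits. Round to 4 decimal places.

3.1475 bits

H(P,Q) = −Σ p·log₂ q.
  −0.21·log₂(0.07) = 0.80567
  −0.06·log₂(0.82) = 0.01718
  −0.73·log₂(0.11) = 2.32463
H(P,Q) = 3.1475 bits.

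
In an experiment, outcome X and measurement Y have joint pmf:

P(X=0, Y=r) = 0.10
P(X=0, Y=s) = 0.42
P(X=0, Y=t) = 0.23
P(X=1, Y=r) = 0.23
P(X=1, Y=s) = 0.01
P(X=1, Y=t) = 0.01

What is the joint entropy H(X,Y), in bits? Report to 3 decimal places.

1.966 bits

H(X,Y) = −Σ p(x,y)·log₂ p(x,y) over all 6 cells.
  cell (0,r): −0.10·log₂0.10 = 0.3322
  cell (0,s): −0.42·log₂0.42 = 0.5256
  cell (0,t): −0.23·log₂0.23 = 0.4877
  cell (1,r): −0.23·log₂0.23 = 0.4877
  cell (1,s): −0.01·log₂0.01 = 0.0664
  cell (1,t): −0.01·log₂0.01 = 0.0664
Sum = 1.966 bits.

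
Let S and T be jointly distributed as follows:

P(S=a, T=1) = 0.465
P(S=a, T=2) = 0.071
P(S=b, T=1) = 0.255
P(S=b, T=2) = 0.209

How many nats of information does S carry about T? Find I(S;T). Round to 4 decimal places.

0.0640 nats

Marginals: p(S) = (0.5360, 0.4640), p(T) = (0.7200, 0.2800).
I(S;T) = Σ p(x,y)·ln[p(x,y)/(p(x)p(y))].
  (a,1): 0.465·ln(1.2049) = 0.08668
  (a,2): 0.071·ln(0.4731) = -0.05314
  (b,1): 0.255·ln(0.7633) = -0.06888
  (b,2): 0.209·ln(1.6087) = 0.09936
Sum = 0.0640 nats.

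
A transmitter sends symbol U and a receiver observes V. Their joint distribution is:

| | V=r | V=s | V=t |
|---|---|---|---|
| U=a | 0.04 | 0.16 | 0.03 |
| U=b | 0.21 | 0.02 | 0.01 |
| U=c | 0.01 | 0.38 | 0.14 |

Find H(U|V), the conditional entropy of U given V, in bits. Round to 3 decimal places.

0.988 bits

Marginals: p(U) = (0.2300, 0.2400, 0.5300), p(V) = (0.2600, 0.5600, 0.1800).
H(U|V) = Σ p(V) · H(U|V=·).
  V=r: p=0.2600, H(U|V=r) = 0.8451
  V=s: p=0.5600, H(U|V=s) = 1.0677
  V=t: p=0.1800, H(U|V=t) = 0.9445
Weighted sum = 0.988 bits.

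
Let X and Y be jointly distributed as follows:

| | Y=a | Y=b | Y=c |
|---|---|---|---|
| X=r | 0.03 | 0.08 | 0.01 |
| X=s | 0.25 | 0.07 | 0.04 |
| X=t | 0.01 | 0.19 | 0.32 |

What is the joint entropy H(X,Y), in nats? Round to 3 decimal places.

1.741 nats

H(X,Y) = −Σ p(x,y)·ln p(x,y) over all 9 cells.
  cell (r,a): −0.03·ln0.03 = 0.1052
  cell (r,b): −0.08·ln0.08 = 0.2021
  cell (r,c): −0.01·ln0.01 = 0.0461
  cell (s,a): −0.25·ln0.25 = 0.3466
  cell (s,b): −0.07·ln0.07 = 0.1861
  cell (s,c): −0.04·ln0.04 = 0.1288
  cell (t,a): −0.01·ln0.01 = 0.0461
  cell (t,b): −0.19·ln0.19 = 0.3155
  cell (t,c): −0.32·ln0.32 = 0.3646
Sum = 1.741 nats.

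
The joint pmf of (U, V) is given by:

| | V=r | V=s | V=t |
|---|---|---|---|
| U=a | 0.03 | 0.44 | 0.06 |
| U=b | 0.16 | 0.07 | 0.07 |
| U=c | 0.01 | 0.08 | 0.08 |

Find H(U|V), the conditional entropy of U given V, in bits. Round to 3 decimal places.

Chain rule: H(U|V) = H(U,V) − H(V).
Marginals: p(U) = (0.5300, 0.3000, 0.1700), p(V) = (0.2000, 0.5900, 0.2100).
H(U,V) = 2.5260 bits; H(V) = 1.3863 bits.
H(U|V) = 2.5260 − 1.3863 = 1.140 bits.

1.140 bits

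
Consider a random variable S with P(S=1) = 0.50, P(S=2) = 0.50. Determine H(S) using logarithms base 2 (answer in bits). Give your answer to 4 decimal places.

1.0000 bits

H(S) = −Σ p·log₂ p.
  −(0.50)·log₂(0.50) = 0.50000
  −(0.50)·log₂(0.50) = 0.50000
Sum: 0.50000 + 0.50000 = 1.0000 bits.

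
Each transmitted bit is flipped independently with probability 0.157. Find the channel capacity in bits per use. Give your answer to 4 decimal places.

0.3729 bits

Binary symmetric channel: C = 1 − h₂(ε) where h₂ is the binary entropy function.
h₂(0.157) = −0.157·log₂0.157 − 0.843·log₂0.843 = 0.6271.
C = 1 − 0.6271 = 0.3729 bits per channel use.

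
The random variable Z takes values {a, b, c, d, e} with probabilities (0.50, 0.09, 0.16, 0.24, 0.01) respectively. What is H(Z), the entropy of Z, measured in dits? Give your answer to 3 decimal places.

H(Z) = −Σ p·log₁₀ p.
  −(0.50)·log₁₀(0.50) = 0.1505
  −(0.09)·log₁₀(0.09) = 0.0941
  −(0.16)·log₁₀(0.16) = 0.1273
  −(0.24)·log₁₀(0.24) = 0.1487
  −(0.01)·log₁₀(0.01) = 0.0200
Sum: 0.1505 + 0.0941 + 0.1273 + 0.1487 + 0.0200 = 0.541 dits.

0.541 dits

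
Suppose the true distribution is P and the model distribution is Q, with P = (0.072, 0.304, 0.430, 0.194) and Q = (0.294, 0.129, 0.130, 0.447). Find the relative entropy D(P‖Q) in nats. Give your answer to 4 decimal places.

D(P‖Q) = Σ p·ln(p/q).
  0.072·ln(0.072/0.294) = -0.10130
  0.304·ln(0.304/0.129) = 0.26059
  0.430·ln(0.430/0.130) = 0.51439
  0.194·ln(0.194/0.447) = -0.16193
D(P‖Q) = 0.5118 nats.

0.5118 nats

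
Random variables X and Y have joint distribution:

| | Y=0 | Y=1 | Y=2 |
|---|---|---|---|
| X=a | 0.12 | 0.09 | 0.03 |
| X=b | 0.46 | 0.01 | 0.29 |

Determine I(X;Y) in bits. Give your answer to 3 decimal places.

Marginals: p(X) = (0.2400, 0.7600), p(Y) = (0.5800, 0.1000, 0.3200).
I(X;Y) = Σ p(x,y)·log₂[p(x,y)/(p(x)p(y))].
  (a,0): 0.12·log₂(0.8621) = -0.0257
  (a,1): 0.09·log₂(3.7500) = 0.1716
  (a,2): 0.03·log₂(0.3906) = -0.0407
  (b,0): 0.46·log₂(1.0436) = 0.0283
  (b,1): 0.01·log₂(0.1316) = -0.0293
  (b,2): 0.29·log₂(1.1924) = 0.0736
Sum = 0.178 bits.

0.178 bits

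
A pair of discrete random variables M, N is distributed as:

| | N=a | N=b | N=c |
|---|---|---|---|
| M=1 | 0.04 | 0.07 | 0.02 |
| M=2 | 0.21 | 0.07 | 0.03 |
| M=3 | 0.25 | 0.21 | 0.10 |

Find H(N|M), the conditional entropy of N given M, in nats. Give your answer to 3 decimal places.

0.964 nats

Chain rule: H(N|M) = H(M,N) − H(M).
Marginals: p(M) = (0.1300, 0.3100, 0.5600), p(N) = (0.5000, 0.3500, 0.1500).
H(M,N) = 1.9168 nats; H(M) = 0.9530 nats.
H(N|M) = 1.9168 − 0.9530 = 0.964 nats.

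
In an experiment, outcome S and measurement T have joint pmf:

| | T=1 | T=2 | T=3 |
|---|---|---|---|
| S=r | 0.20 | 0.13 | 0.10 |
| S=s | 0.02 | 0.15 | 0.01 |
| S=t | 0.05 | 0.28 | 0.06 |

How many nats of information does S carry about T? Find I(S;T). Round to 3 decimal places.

0.117 nats

Marginals: p(S) = (0.4300, 0.1800, 0.3900), p(T) = (0.2700, 0.5600, 0.1700).
I(S;T) = Σ p(x,y)·ln[p(x,y)/(p(x)p(y))].
  (r,1): 0.20·ln(1.7227) = 0.1088
  (r,2): 0.13·ln(0.5399) = -0.0801
  (r,3): 0.10·ln(1.3680) = 0.0313
  (s,1): 0.02·ln(0.4115) = -0.0178
  (s,2): 0.15·ln(1.4881) = 0.0596
  (s,3): 0.01·ln(0.3268) = -0.0112
  (t,1): 0.05·ln(0.4748) = -0.0372
  (t,2): 0.28·ln(1.2821) = 0.0696
  (t,3): 0.06·ln(0.9050) = -0.0060
Sum = 0.117 nats.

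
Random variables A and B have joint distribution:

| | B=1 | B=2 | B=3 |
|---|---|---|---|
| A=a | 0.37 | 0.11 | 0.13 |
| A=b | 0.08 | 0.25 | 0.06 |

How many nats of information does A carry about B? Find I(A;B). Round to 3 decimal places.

Marginals: p(A) = (0.6100, 0.3900), p(B) = (0.4500, 0.3600, 0.1900).
I(A;B) = H(A) + H(B) − H(A,B).
H(A) = 0.6687, H(B) = 1.0427, H(A,B) = 1.5933.
I(A;B) = 0.6687 + 1.0427 − 1.5933 = 0.118 nats.

0.118 nats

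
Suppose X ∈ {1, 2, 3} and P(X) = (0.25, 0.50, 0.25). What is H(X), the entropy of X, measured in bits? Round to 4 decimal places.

1.5000 bits

H(X) = −Σ p·log₂ p.
  −(0.25)·log₂(0.25) = 0.50000
  −(0.50)·log₂(0.50) = 0.50000
  −(0.25)·log₂(0.25) = 0.50000
Sum: 0.50000 + 0.50000 + 0.50000 = 1.5000 bits.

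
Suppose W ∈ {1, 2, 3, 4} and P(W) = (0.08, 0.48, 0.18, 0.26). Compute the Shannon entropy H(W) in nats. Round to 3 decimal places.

H(W) = −Σ p·ln p.
  −(0.08)·ln(0.08) = 0.2021
  −(0.48)·ln(0.48) = 0.3523
  −(0.18)·ln(0.18) = 0.3087
  −(0.26)·ln(0.26) = 0.3502
Sum: 0.2021 + 0.3523 + 0.3087 + 0.3502 = 1.213 nats.

1.213 nats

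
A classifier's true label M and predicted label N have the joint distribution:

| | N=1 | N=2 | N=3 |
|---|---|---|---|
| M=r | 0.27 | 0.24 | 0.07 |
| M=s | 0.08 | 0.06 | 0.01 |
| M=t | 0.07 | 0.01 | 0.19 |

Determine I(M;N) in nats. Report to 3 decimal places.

0.188 nats

Marginals: p(M) = (0.5800, 0.1500, 0.2700), p(N) = (0.4200, 0.3100, 0.2700).
I(M;N) = Σ p(x,y)·ln[p(x,y)/(p(x)p(y))].
  (r,1): 0.27·ln(1.1084) = 0.0278
  (r,2): 0.24·ln(1.3348) = 0.0693
  (r,3): 0.07·ln(0.4470) = -0.0564
  (s,1): 0.08·ln(1.2698) = 0.0191
  (s,2): 0.06·ln(1.2903) = 0.0153
  (s,3): 0.01·ln(0.2469) = -0.0140
  (t,1): 0.07·ln(0.6173) = -0.0338
  (t,2): 0.01·ln(0.1195) = -0.0212
  (t,3): 0.19·ln(2.6063) = 0.1820
Sum = 0.188 nats.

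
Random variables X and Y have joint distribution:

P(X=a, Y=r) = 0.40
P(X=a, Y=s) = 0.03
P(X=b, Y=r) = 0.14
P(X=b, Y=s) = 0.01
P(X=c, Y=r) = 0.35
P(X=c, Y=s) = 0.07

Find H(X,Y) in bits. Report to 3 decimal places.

H(X,Y) = −Σ p(x,y)·log₂ p(x,y) over all 6 cells.
  cell (a,r): −0.40·log₂0.40 = 0.5288
  cell (a,s): −0.03·log₂0.03 = 0.1518
  cell (b,r): −0.14·log₂0.14 = 0.3971
  cell (b,s): −0.01·log₂0.01 = 0.0664
  cell (c,r): −0.35·log₂0.35 = 0.5301
  cell (c,s): −0.07·log₂0.07 = 0.2686
Sum = 1.943 bits.

1.943 bits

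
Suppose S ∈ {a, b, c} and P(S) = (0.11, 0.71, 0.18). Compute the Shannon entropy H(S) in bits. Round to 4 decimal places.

H(S) = −Σ p·log₂ p.
  −(0.11)·log₂(0.11) = 0.35029
  −(0.71)·log₂(0.71) = 0.35082
  −(0.18)·log₂(0.18) = 0.44531
Sum: 0.35029 + 0.35082 + 0.44531 = 1.1464 bits.

1.1464 bits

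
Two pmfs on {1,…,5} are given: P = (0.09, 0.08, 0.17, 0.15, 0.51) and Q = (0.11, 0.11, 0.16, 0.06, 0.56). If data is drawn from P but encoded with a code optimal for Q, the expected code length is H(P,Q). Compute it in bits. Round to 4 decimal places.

H(P,Q) = −Σ p·log₂ q.
  −0.09·log₂(0.11) = 0.28660
  −0.08·log₂(0.11) = 0.25475
  −0.17·log₂(0.16) = 0.44946
  −0.15·log₂(0.06) = 0.60883
  −0.51·log₂(0.56) = 0.42662
H(P,Q) = 2.0263 bits.

2.0263 bits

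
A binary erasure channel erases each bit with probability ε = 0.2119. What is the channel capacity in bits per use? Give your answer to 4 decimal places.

0.7881 bits

Binary erasure channel: capacity C = 1 − ε.
C = 1 − 0.2119 = 0.7881 bits per channel use.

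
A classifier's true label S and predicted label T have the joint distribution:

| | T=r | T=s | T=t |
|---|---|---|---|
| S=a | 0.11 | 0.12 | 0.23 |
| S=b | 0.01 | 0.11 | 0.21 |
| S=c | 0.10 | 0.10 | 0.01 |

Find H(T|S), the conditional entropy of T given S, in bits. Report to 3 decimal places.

Marginals: p(S) = (0.4600, 0.3300, 0.2100), p(T) = (0.2200, 0.3300, 0.4500).
H(T|S) = Σ p(S) · H(T|S=·).
  S=a: p=0.4600, H(T|S=a) = 1.4993
  S=b: p=0.3300, H(T|S=b) = 1.0961
  S=c: p=0.2100, H(T|S=c) = 1.2286
Weighted sum = 1.309 bits.

1.309 bits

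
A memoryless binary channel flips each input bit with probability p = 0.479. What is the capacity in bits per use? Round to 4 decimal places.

0.0013 bits

Binary symmetric channel: C = 1 − h₂(ε) where h₂ is the binary entropy function.
h₂(0.479) = −0.479·log₂0.479 − 0.521·log₂0.521 = 0.9987.
C = 1 − 0.9987 = 0.0013 bits per channel use.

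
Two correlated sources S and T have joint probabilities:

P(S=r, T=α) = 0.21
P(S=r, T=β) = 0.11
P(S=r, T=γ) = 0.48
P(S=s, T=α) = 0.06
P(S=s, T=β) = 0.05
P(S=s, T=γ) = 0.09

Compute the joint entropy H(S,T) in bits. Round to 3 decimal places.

2.104 bits

H(S,T) = −Σ p(x,y)·log₂ p(x,y) over all 6 cells.
  cell (r,α): −0.21·log₂0.21 = 0.4728
  cell (r,β): −0.11·log₂0.11 = 0.3503
  cell (r,γ): −0.48·log₂0.48 = 0.5083
  cell (s,α): −0.06·log₂0.06 = 0.2435
  cell (s,β): −0.05·log₂0.05 = 0.2161
  cell (s,γ): −0.09·log₂0.09 = 0.3127
Sum = 2.104 bits.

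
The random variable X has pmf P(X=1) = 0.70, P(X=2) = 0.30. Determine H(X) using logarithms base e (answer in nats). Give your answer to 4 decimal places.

H(X) = −Σ p·ln p.
  −(0.70)·ln(0.70) = 0.24967
  −(0.30)·ln(0.30) = 0.36119
Sum: 0.24967 + 0.36119 = 0.6109 nats.

0.6109 nats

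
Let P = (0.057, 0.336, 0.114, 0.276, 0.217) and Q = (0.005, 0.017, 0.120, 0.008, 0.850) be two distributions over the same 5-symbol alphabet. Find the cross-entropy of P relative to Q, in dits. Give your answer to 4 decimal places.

H(P,Q) = −Σ p·log₁₀ q.
  −0.057·log₁₀(0.005) = 0.13116
  −0.336·log₁₀(0.017) = 0.59457
  −0.114·log₁₀(0.120) = 0.10497
  −0.276·log₁₀(0.008) = 0.57875
  −0.217·log₁₀(0.850) = 0.01532
H(P,Q) = 1.4248 dits.

1.4248 dits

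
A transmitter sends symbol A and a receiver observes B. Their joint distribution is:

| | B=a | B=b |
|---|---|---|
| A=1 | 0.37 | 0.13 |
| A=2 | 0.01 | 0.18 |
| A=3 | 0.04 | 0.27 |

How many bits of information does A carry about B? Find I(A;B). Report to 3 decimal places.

0.340 bits

Marginals: p(A) = (0.5000, 0.1900, 0.3100), p(B) = (0.4200, 0.5800).
I(A;B) = Σ p(x,y)·log₂[p(x,y)/(p(x)p(y))].
  (1,a): 0.37·log₂(1.7619) = 0.3023
  (1,b): 0.13·log₂(0.4483) = -0.1505
  (2,a): 0.01·log₂(0.1253) = -0.0300
  (2,b): 0.18·log₂(1.6334) = 0.1274
  (3,a): 0.04·log₂(0.3072) = -0.0681
  (3,b): 0.27·log₂(1.5017) = 0.1584
Sum = 0.340 bits.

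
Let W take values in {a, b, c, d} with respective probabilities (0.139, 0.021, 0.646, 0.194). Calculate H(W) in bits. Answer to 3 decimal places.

H(W) = −Σ p·log₂ p.
  −(0.139)·log₂(0.139) = 0.3957
  −(0.021)·log₂(0.021) = 0.1170
  −(0.646)·log₂(0.646) = 0.4072
  −(0.194)·log₂(0.194) = 0.4590
Sum: 0.3957 + 0.1170 + 0.4072 + 0.4590 = 1.379 bits.

1.379 bits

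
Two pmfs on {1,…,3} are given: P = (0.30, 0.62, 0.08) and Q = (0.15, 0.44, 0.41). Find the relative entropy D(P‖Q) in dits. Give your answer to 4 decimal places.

0.1259 dits

D(P‖Q) = Σ p·log₁₀(p/q).
  0.30·log₁₀(0.30/0.15) = 0.09031
  0.62·log₁₀(0.62/0.44) = 0.09234
  0.08·log₁₀(0.08/0.41) = -0.05678
D(P‖Q) = 0.1259 dits.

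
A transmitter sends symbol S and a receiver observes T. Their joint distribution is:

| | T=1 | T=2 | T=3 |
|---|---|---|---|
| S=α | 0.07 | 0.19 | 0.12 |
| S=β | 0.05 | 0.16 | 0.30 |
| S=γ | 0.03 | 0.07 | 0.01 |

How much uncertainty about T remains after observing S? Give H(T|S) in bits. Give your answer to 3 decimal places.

Marginals: p(S) = (0.3800, 0.5100, 0.1100), p(T) = (0.1500, 0.4200, 0.4300).
H(T|S) = Σ p(S) · H(T|S=·).
  S=α: p=0.3800, H(T|S=α) = 1.4747
  S=β: p=0.5100, H(T|S=β) = 1.3035
  S=γ: p=0.1100, H(T|S=γ) = 1.2407
Weighted sum = 1.362 bits.

1.362 bits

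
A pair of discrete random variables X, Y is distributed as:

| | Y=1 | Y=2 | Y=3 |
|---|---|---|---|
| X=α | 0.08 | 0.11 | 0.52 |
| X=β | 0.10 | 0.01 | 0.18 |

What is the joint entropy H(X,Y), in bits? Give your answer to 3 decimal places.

1.976 bits

H(X,Y) = −Σ p(x,y)·log₂ p(x,y) over all 6 cells.
  cell (α,1): −0.08·log₂0.08 = 0.2915
  cell (α,2): −0.11·log₂0.11 = 0.3503
  cell (α,3): −0.52·log₂0.52 = 0.4906
  cell (β,1): −0.10·log₂0.10 = 0.3322
  cell (β,2): −0.01·log₂0.01 = 0.0664
  cell (β,3): −0.18·log₂0.18 = 0.4453
Sum = 1.976 bits.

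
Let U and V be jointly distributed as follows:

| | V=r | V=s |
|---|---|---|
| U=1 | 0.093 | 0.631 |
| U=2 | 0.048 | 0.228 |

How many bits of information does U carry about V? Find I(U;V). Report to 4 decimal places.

Marginals: p(U) = (0.7240, 0.2760), p(V) = (0.1410, 0.8590).
I(U;V) = H(U) + H(V) − H(U,V).
H(U) = 0.8499, H(V) = 0.5869, H(U,V) = 1.4344.
I(U;V) = 0.8499 + 0.5869 − 1.4344 = 0.0024 bits.

0.0024 bits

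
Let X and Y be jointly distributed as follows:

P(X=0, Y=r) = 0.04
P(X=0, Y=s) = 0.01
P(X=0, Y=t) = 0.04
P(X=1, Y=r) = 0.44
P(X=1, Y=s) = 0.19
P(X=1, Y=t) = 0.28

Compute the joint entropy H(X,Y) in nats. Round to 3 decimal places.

1.337 nats

H(X,Y) = −Σ p(x,y)·ln p(x,y) over all 6 cells.
  cell (0,r): −0.04·ln0.04 = 0.1288
  cell (0,s): −0.01·ln0.01 = 0.0461
  cell (0,t): −0.04·ln0.04 = 0.1288
  cell (1,r): −0.44·ln0.44 = 0.3612
  cell (1,s): −0.19·ln0.19 = 0.3155
  cell (1,t): −0.28·ln0.28 = 0.3564
Sum = 1.337 nats.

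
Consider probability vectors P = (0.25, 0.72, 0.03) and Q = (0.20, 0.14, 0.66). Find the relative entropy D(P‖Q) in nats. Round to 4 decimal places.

1.1421 nats

D(P‖Q) = Σ p·ln(p/q).
  0.25·ln(0.25/0.20) = 0.05579
  0.72·ln(0.72/0.14) = 1.17908
  0.03·ln(0.03/0.66) = -0.09273
D(P‖Q) = 1.1421 nats.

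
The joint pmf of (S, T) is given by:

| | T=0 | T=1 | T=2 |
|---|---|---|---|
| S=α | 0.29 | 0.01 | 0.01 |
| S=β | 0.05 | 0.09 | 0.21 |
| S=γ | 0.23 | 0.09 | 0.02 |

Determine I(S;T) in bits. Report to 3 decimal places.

0.429 bits

Marginals: p(S) = (0.3100, 0.3500, 0.3400), p(T) = (0.5700, 0.1900, 0.2400).
I(S;T) = Σ p(x,y)·log₂[p(x,y)/(p(x)p(y))].
  (α,0): 0.29·log₂(1.6412) = 0.2073
  (α,1): 0.01·log₂(0.1698) = -0.0256
  (α,2): 0.01·log₂(0.1344) = -0.0290
  (β,0): 0.05·log₂(0.2506) = -0.0998
  (β,1): 0.09·log₂(1.3534) = 0.0393
  (β,2): 0.21·log₂(2.5000) = 0.2776
  (γ,0): 0.23·log₂(1.1868) = 0.0568
  (γ,1): 0.09·log₂(1.3932) = 0.0431
  (γ,2): 0.02·log₂(0.2451) = -0.0406
Sum = 0.429 bits.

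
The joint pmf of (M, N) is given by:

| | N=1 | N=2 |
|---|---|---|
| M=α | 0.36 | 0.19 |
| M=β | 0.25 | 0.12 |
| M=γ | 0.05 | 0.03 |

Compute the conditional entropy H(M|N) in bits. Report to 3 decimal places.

Chain rule: H(M|N) = H(M,N) − H(N).
Marginals: p(M) = (0.5500, 0.3700, 0.0800), p(N) = (0.6600, 0.3400).
H(M,N) = 2.2208 bits; H(N) = 0.9248 bits.
H(M|N) = 2.2208 − 0.9248 = 1.296 bits.

1.296 bits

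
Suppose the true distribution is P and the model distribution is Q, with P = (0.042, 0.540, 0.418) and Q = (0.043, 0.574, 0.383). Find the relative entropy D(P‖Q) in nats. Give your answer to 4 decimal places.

0.0026 nats

D(P‖Q) = Σ p·ln(p/q).
  0.042·ln(0.042/0.043) = -0.00099
  0.540·ln(0.540/0.574) = -0.03297
  0.418·ln(0.418/0.383) = 0.03655
D(P‖Q) = 0.0026 nats.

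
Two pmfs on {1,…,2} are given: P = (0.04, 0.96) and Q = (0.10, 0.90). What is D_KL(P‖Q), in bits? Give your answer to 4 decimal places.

0.0365 bits

D(P‖Q) = Σ p·log₂(p/q).
  0.04·log₂(0.04/0.10) = -0.05288
  0.96·log₂(0.96/0.90) = 0.08939
D(P‖Q) = 0.0365 bits.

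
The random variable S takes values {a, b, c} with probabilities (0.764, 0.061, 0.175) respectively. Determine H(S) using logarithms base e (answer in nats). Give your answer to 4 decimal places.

0.6813 nats

H(S) = −Σ p·ln p.
  −(0.764)·ln(0.764) = 0.20566
  −(0.061)·ln(0.061) = 0.17061
  −(0.175)·ln(0.175) = 0.30502
Sum: 0.20566 + 0.17061 + 0.30502 = 0.6813 nats.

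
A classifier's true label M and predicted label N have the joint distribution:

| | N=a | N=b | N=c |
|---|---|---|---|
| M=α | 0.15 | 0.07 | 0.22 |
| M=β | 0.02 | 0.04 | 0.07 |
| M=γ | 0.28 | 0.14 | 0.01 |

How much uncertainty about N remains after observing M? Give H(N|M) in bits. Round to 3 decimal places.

Chain rule: H(N|M) = H(M,N) − H(M).
Marginals: p(M) = (0.4400, 0.1300, 0.4300), p(N) = (0.4500, 0.2500, 0.3000).
H(M,N) = 2.7046 bits; H(M) = 1.4274 bits.
H(N|M) = 2.7046 − 1.4274 = 1.277 bits.

1.277 bits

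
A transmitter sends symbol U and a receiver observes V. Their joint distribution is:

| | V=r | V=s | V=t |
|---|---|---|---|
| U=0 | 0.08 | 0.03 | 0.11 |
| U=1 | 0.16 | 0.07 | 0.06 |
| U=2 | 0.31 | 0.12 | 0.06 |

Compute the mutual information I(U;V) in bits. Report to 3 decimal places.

Marginals: p(U) = (0.2200, 0.2900, 0.4900), p(V) = (0.5500, 0.2200, 0.2300).
I(U;V) = Σ p(x,y)·log₂[p(x,y)/(p(x)p(y))].
  (0,r): 0.08·log₂(0.6612) = -0.0478
  (0,s): 0.03·log₂(0.6198) = -0.0207
  (0,t): 0.11·log₂(2.1739) = 0.1232
  (1,r): 0.16·log₂(1.0031) = 0.0007
  (1,s): 0.07·log₂(1.0972) = 0.0094
  (1,t): 0.06·log₂(0.8996) = -0.0092
  (2,r): 0.31·log₂(1.1503) = 0.0626
  (2,s): 0.12·log₂(1.1132) = 0.0186
  (2,t): 0.06·log₂(0.5324) = -0.0546
Sum = 0.082 bits.

0.082 bits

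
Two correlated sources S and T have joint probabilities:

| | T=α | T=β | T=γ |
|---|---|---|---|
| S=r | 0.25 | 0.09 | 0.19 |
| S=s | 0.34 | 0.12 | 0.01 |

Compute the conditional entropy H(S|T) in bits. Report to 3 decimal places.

0.844 bits

Marginals: p(S) = (0.5300, 0.4700), p(T) = (0.5900, 0.2100, 0.2000).
H(S|T) = Σ p(T) · H(S|T=·).
  T=α: p=0.5900, H(S|T=α) = 0.9831
  T=β: p=0.2100, H(S|T=β) = 0.9852
  T=γ: p=0.2000, H(S|T=γ) = 0.2864
Weighted sum = 0.844 bits.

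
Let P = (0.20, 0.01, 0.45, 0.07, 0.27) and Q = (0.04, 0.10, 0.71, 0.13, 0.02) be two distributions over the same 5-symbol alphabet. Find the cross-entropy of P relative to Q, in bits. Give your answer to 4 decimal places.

2.9142 bits

H(P,Q) = −Σ p·log₂ q.
  −0.20·log₂(0.04) = 0.92877
  −0.01·log₂(0.10) = 0.03322
  −0.45·log₂(0.71) = 0.22235
  −0.07·log₂(0.13) = 0.20604
  −0.27·log₂(0.02) = 1.52384
H(P,Q) = 2.9142 bits.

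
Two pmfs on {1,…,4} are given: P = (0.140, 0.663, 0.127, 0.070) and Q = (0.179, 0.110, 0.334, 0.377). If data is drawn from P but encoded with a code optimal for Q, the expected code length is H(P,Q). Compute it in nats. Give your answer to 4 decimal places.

1.9118 nats

H(P,Q) = −Σ p·ln q.
  −0.140·ln(0.179) = 0.24085
  −0.663·ln(0.110) = 1.46342
  −0.127·ln(0.334) = 0.13927
  −0.070·ln(0.377) = 0.06829
H(P,Q) = 1.9118 nats.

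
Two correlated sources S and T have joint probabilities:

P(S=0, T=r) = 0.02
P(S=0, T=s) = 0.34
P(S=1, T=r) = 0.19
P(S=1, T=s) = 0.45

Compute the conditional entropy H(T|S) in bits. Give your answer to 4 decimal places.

Marginals: p(S) = (0.3600, 0.6400), p(T) = (0.2100, 0.7900).
H(T|S) = Σ p(S) · H(T|S=·).
  S=0: p=0.3600, H(T|S=0) = 0.3095
  S=1: p=0.6400, H(T|S=1) = 0.8774
Weighted sum = 0.6730 bits.

0.6730 bits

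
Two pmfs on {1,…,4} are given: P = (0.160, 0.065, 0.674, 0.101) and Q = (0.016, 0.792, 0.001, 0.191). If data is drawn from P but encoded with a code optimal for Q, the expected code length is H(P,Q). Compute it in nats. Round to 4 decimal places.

H(P,Q) = −Σ p·ln q.
  −0.160·ln(0.016) = 0.66163
  −0.065·ln(0.792) = 0.01516
  −0.674·ln(0.001) = 4.65583
  −0.101·ln(0.191) = 0.16720
H(P,Q) = 5.4998 nats.

5.4998 nats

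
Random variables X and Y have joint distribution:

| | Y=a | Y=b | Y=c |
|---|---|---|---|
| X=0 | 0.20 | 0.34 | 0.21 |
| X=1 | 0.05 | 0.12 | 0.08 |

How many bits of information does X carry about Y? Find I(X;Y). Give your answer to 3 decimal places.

0.003 bits

Marginals: p(X) = (0.7500, 0.2500), p(Y) = (0.2500, 0.4600, 0.2900).
I(X;Y) = Σ p(x,y)·log₂[p(x,y)/(p(x)p(y))].
  (0,a): 0.20·log₂(1.0667) = 0.0186
  (0,b): 0.34·log₂(0.9855) = -0.0072
  (0,c): 0.21·log₂(0.9655) = -0.0106
  (1,a): 0.05·log₂(0.8000) = -0.0161
  (1,b): 0.12·log₂(1.0435) = 0.0074
  (1,c): 0.08·log₂(1.1034) = 0.0114
Sum = 0.003 bits.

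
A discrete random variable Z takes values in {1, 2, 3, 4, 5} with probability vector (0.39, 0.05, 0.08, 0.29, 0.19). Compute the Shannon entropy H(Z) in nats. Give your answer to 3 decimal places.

1.394 nats

H(Z) = −Σ p·ln p.
  −(0.39)·ln(0.39) = 0.3672
  −(0.05)·ln(0.05) = 0.1498
  −(0.08)·ln(0.08) = 0.2021
  −(0.29)·ln(0.29) = 0.3590
  −(0.19)·ln(0.19) = 0.3155
Sum: 0.3672 + 0.1498 + 0.2021 + 0.3590 + 0.3155 = 1.394 nats.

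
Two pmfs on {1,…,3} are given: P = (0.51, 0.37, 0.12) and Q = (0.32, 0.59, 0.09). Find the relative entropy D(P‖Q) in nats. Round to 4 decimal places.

0.0996 nats

D(P‖Q) = Σ p·ln(p/q).
  0.51·ln(0.51/0.32) = 0.23771
  0.37·ln(0.37/0.59) = -0.17265
  0.12·ln(0.12/0.09) = 0.03452
D(P‖Q) = 0.0996 nats.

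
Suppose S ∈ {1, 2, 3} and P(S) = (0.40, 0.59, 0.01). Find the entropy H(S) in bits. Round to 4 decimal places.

1.0443 bits

H(S) = −Σ p·log₂ p.
  −(0.40)·log₂(0.40) = 0.52877
  −(0.59)·log₂(0.59) = 0.44912
  −(0.01)·log₂(0.01) = 0.06644
Sum: 0.52877 + 0.44912 + 0.06644 = 1.0443 bits.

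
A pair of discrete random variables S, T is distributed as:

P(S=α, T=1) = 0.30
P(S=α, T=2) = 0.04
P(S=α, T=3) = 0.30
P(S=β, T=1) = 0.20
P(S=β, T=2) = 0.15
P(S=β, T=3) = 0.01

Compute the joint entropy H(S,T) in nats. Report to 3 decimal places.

1.504 nats

H(S,T) = −Σ p(x,y)·ln p(x,y) over all 6 cells.
  cell (α,1): −0.30·ln0.30 = 0.3612
  cell (α,2): −0.04·ln0.04 = 0.1288
  cell (α,3): −0.30·ln0.30 = 0.3612
  cell (β,1): −0.20·ln0.20 = 0.3219
  cell (β,2): −0.15·ln0.15 = 0.2846
  cell (β,3): −0.01·ln0.01 = 0.0461
Sum = 1.504 nats.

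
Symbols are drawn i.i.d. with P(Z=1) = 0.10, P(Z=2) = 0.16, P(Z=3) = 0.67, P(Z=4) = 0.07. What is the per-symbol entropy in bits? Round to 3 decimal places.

H(Z) = −Σ p·log₂ p.
  −(0.10)·log₂(0.10) = 0.3322
  −(0.16)·log₂(0.16) = 0.4230
  −(0.67)·log₂(0.67) = 0.3871
  −(0.07)·log₂(0.07) = 0.2686
Sum: 0.3322 + 0.4230 + 0.3871 + 0.2686 = 1.411 bits.

1.411 bits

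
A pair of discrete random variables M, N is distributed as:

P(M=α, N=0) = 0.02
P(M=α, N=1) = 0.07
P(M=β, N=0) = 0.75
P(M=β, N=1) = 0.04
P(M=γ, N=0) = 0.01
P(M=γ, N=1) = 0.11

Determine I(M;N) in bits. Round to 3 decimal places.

0.413 bits

Marginals: p(M) = (0.0900, 0.7900, 0.1200), p(N) = (0.7800, 0.2200).
I(M;N) = H(M) + H(N) − H(M,N).
H(M) = 0.9484, H(N) = 0.7602, H(M,N) = 1.2952.
I(M;N) = 0.9484 + 0.7602 − 1.2952 = 0.413 bits.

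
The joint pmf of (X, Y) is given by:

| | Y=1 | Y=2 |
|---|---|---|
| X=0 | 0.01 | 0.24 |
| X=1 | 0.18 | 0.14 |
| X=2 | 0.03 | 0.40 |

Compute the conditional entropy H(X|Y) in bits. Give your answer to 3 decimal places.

1.323 bits

Marginals: p(X) = (0.2500, 0.3200, 0.4300), p(Y) = (0.2200, 0.7800).
H(X|Y) = Σ p(Y) · H(X|Y=·).
  Y=1: p=0.2200, H(X|Y=1) = 0.8315
  Y=2: p=0.7800, H(X|Y=2) = 1.4621
Weighted sum = 1.323 bits.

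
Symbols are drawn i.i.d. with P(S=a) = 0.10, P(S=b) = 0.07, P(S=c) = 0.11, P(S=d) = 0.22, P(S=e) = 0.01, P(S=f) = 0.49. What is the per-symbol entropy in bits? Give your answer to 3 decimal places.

2.002 bits

H(S) = −Σ p·log₂ p.
  −(0.10)·log₂(0.10) = 0.3322
  −(0.07)·log₂(0.07) = 0.2686
  −(0.11)·log₂(0.11) = 0.3503
  −(0.22)·log₂(0.22) = 0.4806
  −(0.01)·log₂(0.01) = 0.0664
  −(0.49)·log₂(0.49) = 0.5043
Sum: 0.3322 + 0.2686 + 0.3503 + 0.4806 + 0.0664 + 0.5043 = 2.002 bits.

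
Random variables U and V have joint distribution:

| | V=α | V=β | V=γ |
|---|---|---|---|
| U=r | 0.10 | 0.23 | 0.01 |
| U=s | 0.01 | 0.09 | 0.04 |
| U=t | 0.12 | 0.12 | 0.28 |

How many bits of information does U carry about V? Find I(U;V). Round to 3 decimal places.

0.254 bits

Marginals: p(U) = (0.3400, 0.1400, 0.5200), p(V) = (0.2300, 0.4400, 0.3300).
I(U;V) = H(U) + H(V) − H(U,V).
H(U) = 1.4169, H(V) = 1.5366, H(U,V) = 2.6995.
I(U;V) = 1.4169 + 1.5366 − 2.6995 = 0.254 bits.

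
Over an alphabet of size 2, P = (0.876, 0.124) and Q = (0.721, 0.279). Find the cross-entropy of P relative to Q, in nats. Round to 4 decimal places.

0.4448 nats

H(P,Q) = −Σ p·ln q.
  −0.876·ln(0.721) = 0.28655
  −0.124·ln(0.279) = 0.15829
H(P,Q) = 0.4448 nats.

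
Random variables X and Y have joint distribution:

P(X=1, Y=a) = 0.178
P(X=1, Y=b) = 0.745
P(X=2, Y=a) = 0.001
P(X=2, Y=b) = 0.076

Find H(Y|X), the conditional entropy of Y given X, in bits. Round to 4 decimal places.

Marginals: p(X) = (0.9230, 0.0770), p(Y) = (0.1790, 0.8210).
H(Y|X) = Σ p(X) · H(Y|X=·).
  X=1: p=0.9230, H(Y|X=1) = 0.7074
  X=2: p=0.0770, H(Y|X=2) = 0.1000
Weighted sum = 0.6606 bits.

0.6606 bits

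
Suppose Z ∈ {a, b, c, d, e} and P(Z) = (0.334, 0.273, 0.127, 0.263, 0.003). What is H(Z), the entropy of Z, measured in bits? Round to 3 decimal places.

1.950 bits

H(Z) = −Σ p·log₂ p.
  −(0.334)·log₂(0.334) = 0.5284
  −(0.273)·log₂(0.273) = 0.5113
  −(0.127)·log₂(0.127) = 0.3781
  −(0.263)·log₂(0.263) = 0.5068
  −(0.003)·log₂(0.003) = 0.0251
Sum: 0.5284 + 0.5113 + 0.3781 + 0.5068 + 0.0251 = 1.950 bits.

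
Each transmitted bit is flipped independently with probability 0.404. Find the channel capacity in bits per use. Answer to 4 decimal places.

Binary symmetric channel: C = 1 − h₂(ε) where h₂ is the binary entropy function.
h₂(0.404) = −0.404·log₂0.404 − 0.596·log₂0.596 = 0.9732.
C = 1 − 0.9732 = 0.0268 bits per channel use.

0.0268 bits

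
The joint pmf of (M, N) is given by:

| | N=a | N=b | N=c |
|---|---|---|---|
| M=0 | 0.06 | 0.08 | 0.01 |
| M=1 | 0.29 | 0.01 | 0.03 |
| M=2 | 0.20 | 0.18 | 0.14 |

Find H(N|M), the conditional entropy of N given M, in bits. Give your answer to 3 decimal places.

1.215 bits

Marginals: p(M) = (0.1500, 0.3300, 0.5200), p(N) = (0.5500, 0.2700, 0.1800).
H(N|M) = Σ p(M) · H(N|M=·).
  M=0: p=0.1500, H(N|M=0) = 1.2729
  M=1: p=0.3300, H(N|M=1) = 0.6312
  M=2: p=0.5200, H(N|M=2) = 1.5697
Weighted sum = 1.215 bits.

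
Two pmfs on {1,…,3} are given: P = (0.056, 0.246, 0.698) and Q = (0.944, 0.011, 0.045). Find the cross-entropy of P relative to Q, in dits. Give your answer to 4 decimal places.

H(P,Q) = −Σ p·log₁₀ q.
  −0.056·log₁₀(0.944) = 0.00140
  −0.246·log₁₀(0.011) = 0.48182
  −0.698·log₁₀(0.045) = 0.94006
H(P,Q) = 1.4233 dits.

1.4233 dits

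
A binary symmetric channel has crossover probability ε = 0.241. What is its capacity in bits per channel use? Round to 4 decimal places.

Binary symmetric channel: C = 1 − h₂(ε) where h₂ is the binary entropy function.
h₂(0.241) = −0.241·log₂0.241 − 0.759·log₂0.759 = 0.7967.
C = 1 − 0.7967 = 0.2033 bits per channel use.

0.2033 bits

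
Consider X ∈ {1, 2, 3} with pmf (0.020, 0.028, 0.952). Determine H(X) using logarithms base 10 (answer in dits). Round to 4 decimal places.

0.0978 dits

H(X) = −Σ p·log₁₀ p.
  −(0.020)·log₁₀(0.020) = 0.03398
  −(0.028)·log₁₀(0.028) = 0.04348
  −(0.952)·log₁₀(0.952) = 0.02034
Sum: 0.03398 + 0.04348 + 0.02034 = 0.0978 dits.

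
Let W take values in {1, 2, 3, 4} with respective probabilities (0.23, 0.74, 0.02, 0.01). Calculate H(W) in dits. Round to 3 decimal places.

H(W) = −Σ p·log₁₀ p.
  −(0.23)·log₁₀(0.23) = 0.1468
  −(0.74)·log₁₀(0.74) = 0.0968
  −(0.02)·log₁₀(0.02) = 0.0340
  −(0.01)·log₁₀(0.01) = 0.0200
Sum: 0.1468 + 0.0968 + 0.0340 + 0.0200 = 0.298 dits.

0.298 dits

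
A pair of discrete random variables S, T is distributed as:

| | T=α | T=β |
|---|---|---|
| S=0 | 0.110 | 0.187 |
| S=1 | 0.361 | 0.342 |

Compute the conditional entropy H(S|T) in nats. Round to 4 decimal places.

0.5996 nats

Chain rule: H(S|T) = H(S,T) − H(T).
Marginals: p(S) = (0.2970, 0.7030), p(T) = (0.4710, 0.5290).
H(S,T) = 1.2911 nats; H(T) = 0.6915 nats.
H(S|T) = 1.2911 − 0.6915 = 0.5996 nats.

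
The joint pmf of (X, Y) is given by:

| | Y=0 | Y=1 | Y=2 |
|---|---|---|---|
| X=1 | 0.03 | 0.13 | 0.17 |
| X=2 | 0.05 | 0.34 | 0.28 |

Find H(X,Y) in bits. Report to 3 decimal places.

H(X,Y) = −Σ p(x,y)·log₂ p(x,y) over all 6 cells.
  cell (1,0): −0.03·log₂0.03 = 0.1518
  cell (1,1): −0.13·log₂0.13 = 0.3826
  cell (1,2): −0.17·log₂0.17 = 0.4346
  cell (2,0): −0.05·log₂0.05 = 0.2161
  cell (2,1): −0.34·log₂0.34 = 0.5292
  cell (2,2): −0.28·log₂0.28 = 0.5142
Sum = 2.228 bits.

2.228 bits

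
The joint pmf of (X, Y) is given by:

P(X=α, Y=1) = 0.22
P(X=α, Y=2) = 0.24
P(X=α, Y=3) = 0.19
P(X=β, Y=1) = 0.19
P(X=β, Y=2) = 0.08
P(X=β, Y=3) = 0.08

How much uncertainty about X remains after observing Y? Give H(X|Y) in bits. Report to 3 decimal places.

0.905 bits

Marginals: p(X) = (0.6500, 0.3500), p(Y) = (0.4100, 0.3200, 0.2700).
H(X|Y) = Σ p(Y) · H(X|Y=·).
  Y=1: p=0.4100, H(X|Y=1) = 0.9961
  Y=2: p=0.3200, H(X|Y=2) = 0.8113
  Y=3: p=0.2700, H(X|Y=3) = 0.8767
Weighted sum = 0.905 bits.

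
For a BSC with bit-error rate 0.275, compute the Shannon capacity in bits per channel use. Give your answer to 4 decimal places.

Binary symmetric channel: C = 1 − h₂(ε) where h₂ is the binary entropy function.
h₂(0.275) = −0.275·log₂0.275 − 0.725·log₂0.725 = 0.8485.
C = 1 − 0.8485 = 0.1515 bits per channel use.

0.1515 bits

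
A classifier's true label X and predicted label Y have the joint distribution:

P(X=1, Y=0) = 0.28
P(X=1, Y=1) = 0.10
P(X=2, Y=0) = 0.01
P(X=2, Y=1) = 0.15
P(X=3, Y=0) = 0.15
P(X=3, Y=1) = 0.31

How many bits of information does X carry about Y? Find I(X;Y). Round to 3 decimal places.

0.201 bits

Marginals: p(X) = (0.3800, 0.1600, 0.4600), p(Y) = (0.4400, 0.5600).
I(X;Y) = H(X) + H(Y) − H(X,Y).
H(X) = 1.4688, H(Y) = 0.9896, H(X,Y) = 2.2577.
I(X;Y) = 1.4688 + 0.9896 − 2.2577 = 0.201 bits.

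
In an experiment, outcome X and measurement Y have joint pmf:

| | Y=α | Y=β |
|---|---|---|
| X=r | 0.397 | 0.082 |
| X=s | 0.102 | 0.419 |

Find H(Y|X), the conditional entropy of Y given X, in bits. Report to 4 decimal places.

Marginals: p(X) = (0.4790, 0.5210), p(Y) = (0.4990, 0.5010).
H(Y|X) = Σ p(X) · H(Y|X=·).
  X=r: p=0.4790, H(Y|X=r) = 0.6604
  X=s: p=0.5210, H(Y|X=s) = 0.7134
Weighted sum = 0.6880 bits.

0.6880 bits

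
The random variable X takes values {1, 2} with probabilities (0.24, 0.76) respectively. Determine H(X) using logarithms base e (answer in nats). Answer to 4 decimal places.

0.5511 nats

H(X) = −Σ p·ln p.
  −(0.24)·ln(0.24) = 0.34251
  −(0.76)·ln(0.76) = 0.20857
Sum: 0.34251 + 0.20857 = 0.5511 nats.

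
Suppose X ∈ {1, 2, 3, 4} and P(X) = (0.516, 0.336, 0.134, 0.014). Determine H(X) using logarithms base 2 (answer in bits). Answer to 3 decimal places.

1.496 bits

H(X) = −Σ p·log₂ p.
  −(0.516)·log₂(0.516) = 0.4926
  −(0.336)·log₂(0.336) = 0.5287
  −(0.134)·log₂(0.134) = 0.3886
  −(0.014)·log₂(0.014) = 0.0862
Sum: 0.4926 + 0.5287 + 0.3886 + 0.0862 = 1.496 bits.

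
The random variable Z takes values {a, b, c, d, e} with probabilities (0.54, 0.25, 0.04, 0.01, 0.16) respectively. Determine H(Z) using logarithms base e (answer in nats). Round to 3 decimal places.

H(Z) = −Σ p·ln p.
  −(0.54)·ln(0.54) = 0.3327
  −(0.25)·ln(0.25) = 0.3466
  −(0.04)·ln(0.04) = 0.1288
  −(0.01)·ln(0.01) = 0.0461
  −(0.16)·ln(0.16) = 0.2932
Sum: 0.3327 + 0.3466 + 0.1288 + 0.0461 + 0.2932 = 1.147 nats.

1.147 nats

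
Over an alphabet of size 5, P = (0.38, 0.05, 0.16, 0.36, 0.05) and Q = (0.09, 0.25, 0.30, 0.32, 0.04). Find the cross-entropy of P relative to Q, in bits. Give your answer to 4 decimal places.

2.5220 bits

H(P,Q) = −Σ p·log₂ q.
  −0.38·log₂(0.09) = 1.32009
  −0.05·log₂(0.25) = 0.10000
  −0.16·log₂(0.30) = 0.27791
  −0.36·log₂(0.32) = 0.59179
  −0.05·log₂(0.04) = 0.23219
H(P,Q) = 2.5220 bits.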